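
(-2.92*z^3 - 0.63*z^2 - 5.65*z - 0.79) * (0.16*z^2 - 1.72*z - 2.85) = -0.4672*z^5 + 4.9216*z^4 + 8.5016*z^3 + 11.3871*z^2 + 17.4613*z + 2.2515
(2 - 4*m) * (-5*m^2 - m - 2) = 20*m^3 - 6*m^2 + 6*m - 4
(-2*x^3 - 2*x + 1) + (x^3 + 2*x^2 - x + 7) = -x^3 + 2*x^2 - 3*x + 8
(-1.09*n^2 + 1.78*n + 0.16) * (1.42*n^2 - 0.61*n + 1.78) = -1.5478*n^4 + 3.1925*n^3 - 2.7988*n^2 + 3.0708*n + 0.2848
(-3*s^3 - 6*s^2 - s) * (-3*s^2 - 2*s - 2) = 9*s^5 + 24*s^4 + 21*s^3 + 14*s^2 + 2*s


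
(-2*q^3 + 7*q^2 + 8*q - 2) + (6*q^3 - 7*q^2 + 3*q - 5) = 4*q^3 + 11*q - 7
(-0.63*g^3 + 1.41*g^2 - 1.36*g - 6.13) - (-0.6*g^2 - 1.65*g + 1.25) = -0.63*g^3 + 2.01*g^2 + 0.29*g - 7.38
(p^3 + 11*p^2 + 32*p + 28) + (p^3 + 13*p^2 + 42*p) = 2*p^3 + 24*p^2 + 74*p + 28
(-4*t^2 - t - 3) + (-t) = -4*t^2 - 2*t - 3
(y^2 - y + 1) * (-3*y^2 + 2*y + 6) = -3*y^4 + 5*y^3 + y^2 - 4*y + 6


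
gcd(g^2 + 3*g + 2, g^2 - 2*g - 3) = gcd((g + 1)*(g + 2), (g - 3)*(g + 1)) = g + 1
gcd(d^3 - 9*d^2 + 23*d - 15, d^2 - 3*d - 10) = d - 5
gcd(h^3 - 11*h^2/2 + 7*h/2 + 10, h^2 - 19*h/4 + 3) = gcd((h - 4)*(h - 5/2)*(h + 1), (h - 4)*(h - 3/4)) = h - 4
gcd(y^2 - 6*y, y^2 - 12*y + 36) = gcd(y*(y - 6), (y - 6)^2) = y - 6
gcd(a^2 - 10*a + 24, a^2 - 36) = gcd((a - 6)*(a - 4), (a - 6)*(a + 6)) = a - 6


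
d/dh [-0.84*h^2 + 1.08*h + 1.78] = 1.08 - 1.68*h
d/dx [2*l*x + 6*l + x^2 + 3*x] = 2*l + 2*x + 3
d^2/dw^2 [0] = 0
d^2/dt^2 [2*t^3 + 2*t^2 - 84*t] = 12*t + 4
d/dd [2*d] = 2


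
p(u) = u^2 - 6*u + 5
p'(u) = 2*u - 6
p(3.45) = -3.80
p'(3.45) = 0.90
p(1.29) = -1.08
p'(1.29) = -3.42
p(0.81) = 0.80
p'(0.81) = -4.38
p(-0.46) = 7.97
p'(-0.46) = -6.92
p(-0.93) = 11.44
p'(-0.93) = -7.86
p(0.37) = 2.92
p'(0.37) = -5.26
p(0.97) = 0.12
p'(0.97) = -4.06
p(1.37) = -1.34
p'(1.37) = -3.26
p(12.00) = 77.00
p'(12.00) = 18.00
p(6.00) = 5.00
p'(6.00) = 6.00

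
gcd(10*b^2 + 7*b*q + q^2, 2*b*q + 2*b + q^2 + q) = 2*b + q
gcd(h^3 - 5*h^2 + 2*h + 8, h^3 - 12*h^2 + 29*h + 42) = h + 1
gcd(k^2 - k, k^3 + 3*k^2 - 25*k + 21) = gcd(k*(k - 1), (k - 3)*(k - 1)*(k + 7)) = k - 1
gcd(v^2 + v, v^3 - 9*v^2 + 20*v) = v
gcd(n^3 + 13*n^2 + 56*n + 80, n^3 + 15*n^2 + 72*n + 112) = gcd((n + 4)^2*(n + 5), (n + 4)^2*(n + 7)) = n^2 + 8*n + 16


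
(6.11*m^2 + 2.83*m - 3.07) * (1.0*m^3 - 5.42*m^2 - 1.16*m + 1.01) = 6.11*m^5 - 30.2862*m^4 - 25.4962*m^3 + 19.5277*m^2 + 6.4195*m - 3.1007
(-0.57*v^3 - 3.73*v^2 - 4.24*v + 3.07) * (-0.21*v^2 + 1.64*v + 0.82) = 0.1197*v^5 - 0.1515*v^4 - 5.6942*v^3 - 10.6569*v^2 + 1.558*v + 2.5174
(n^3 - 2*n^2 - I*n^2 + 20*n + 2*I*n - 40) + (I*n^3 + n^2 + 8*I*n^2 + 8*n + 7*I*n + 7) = n^3 + I*n^3 - n^2 + 7*I*n^2 + 28*n + 9*I*n - 33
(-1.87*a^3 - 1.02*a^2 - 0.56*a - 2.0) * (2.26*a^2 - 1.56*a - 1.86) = -4.2262*a^5 + 0.612000000000001*a^4 + 3.8038*a^3 - 1.7492*a^2 + 4.1616*a + 3.72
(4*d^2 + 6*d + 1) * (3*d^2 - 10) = 12*d^4 + 18*d^3 - 37*d^2 - 60*d - 10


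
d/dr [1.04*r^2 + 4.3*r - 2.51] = 2.08*r + 4.3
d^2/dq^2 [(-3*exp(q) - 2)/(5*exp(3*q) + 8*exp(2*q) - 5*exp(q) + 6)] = (-300*exp(6*q) - 810*exp(5*q) - 1372*exp(4*q) + 638*exp(3*q) + 1644*exp(2*q) + 244*exp(q) - 168)*exp(q)/(125*exp(9*q) + 600*exp(8*q) + 585*exp(7*q) - 238*exp(6*q) + 855*exp(5*q) + 852*exp(4*q) - 1025*exp(3*q) + 1314*exp(2*q) - 540*exp(q) + 216)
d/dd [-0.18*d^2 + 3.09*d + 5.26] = 3.09 - 0.36*d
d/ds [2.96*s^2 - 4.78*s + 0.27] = 5.92*s - 4.78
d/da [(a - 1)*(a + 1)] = 2*a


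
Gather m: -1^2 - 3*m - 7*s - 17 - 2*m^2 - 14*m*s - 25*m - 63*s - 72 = -2*m^2 + m*(-14*s - 28) - 70*s - 90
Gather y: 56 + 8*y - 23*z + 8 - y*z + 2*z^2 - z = y*(8 - z) + 2*z^2 - 24*z + 64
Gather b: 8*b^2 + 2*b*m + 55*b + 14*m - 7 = 8*b^2 + b*(2*m + 55) + 14*m - 7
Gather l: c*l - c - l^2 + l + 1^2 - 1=-c - l^2 + l*(c + 1)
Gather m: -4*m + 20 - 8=12 - 4*m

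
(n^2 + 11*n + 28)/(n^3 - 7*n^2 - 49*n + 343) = (n + 4)/(n^2 - 14*n + 49)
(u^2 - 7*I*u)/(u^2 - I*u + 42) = u/(u + 6*I)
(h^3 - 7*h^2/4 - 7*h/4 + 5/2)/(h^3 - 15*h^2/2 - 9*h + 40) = (4*h^2 + h - 5)/(2*(2*h^2 - 11*h - 40))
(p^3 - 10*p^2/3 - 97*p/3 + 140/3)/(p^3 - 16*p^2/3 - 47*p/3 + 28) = (p + 5)/(p + 3)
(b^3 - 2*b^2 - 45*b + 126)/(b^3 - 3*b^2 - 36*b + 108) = (b + 7)/(b + 6)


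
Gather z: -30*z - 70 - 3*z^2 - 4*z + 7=-3*z^2 - 34*z - 63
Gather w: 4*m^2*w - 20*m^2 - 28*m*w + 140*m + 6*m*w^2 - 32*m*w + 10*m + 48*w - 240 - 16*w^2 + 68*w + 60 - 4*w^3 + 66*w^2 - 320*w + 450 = -20*m^2 + 150*m - 4*w^3 + w^2*(6*m + 50) + w*(4*m^2 - 60*m - 204) + 270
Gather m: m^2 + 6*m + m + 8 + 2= m^2 + 7*m + 10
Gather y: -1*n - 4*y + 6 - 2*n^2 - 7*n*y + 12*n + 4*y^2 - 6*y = -2*n^2 + 11*n + 4*y^2 + y*(-7*n - 10) + 6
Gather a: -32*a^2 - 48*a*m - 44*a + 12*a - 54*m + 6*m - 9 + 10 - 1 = -32*a^2 + a*(-48*m - 32) - 48*m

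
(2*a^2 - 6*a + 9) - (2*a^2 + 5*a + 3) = 6 - 11*a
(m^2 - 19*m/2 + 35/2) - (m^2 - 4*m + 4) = 27/2 - 11*m/2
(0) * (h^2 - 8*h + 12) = 0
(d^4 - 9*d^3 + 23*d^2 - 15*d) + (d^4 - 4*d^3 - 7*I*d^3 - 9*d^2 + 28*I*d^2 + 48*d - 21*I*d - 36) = 2*d^4 - 13*d^3 - 7*I*d^3 + 14*d^2 + 28*I*d^2 + 33*d - 21*I*d - 36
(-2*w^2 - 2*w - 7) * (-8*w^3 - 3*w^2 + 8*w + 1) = 16*w^5 + 22*w^4 + 46*w^3 + 3*w^2 - 58*w - 7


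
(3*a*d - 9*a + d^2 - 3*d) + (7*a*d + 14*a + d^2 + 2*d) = 10*a*d + 5*a + 2*d^2 - d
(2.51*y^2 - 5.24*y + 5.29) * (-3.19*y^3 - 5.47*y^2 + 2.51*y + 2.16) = -8.0069*y^5 + 2.9859*y^4 + 18.0878*y^3 - 36.6671*y^2 + 1.9595*y + 11.4264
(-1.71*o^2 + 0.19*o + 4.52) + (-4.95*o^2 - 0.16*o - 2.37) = -6.66*o^2 + 0.03*o + 2.15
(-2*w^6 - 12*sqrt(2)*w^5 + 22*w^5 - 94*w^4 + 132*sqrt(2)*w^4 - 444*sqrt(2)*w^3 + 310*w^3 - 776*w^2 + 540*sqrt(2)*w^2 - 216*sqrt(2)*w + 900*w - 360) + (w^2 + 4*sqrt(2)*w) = -2*w^6 - 12*sqrt(2)*w^5 + 22*w^5 - 94*w^4 + 132*sqrt(2)*w^4 - 444*sqrt(2)*w^3 + 310*w^3 - 775*w^2 + 540*sqrt(2)*w^2 - 212*sqrt(2)*w + 900*w - 360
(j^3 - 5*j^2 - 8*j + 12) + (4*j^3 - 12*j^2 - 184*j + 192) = 5*j^3 - 17*j^2 - 192*j + 204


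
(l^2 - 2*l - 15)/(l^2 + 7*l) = (l^2 - 2*l - 15)/(l*(l + 7))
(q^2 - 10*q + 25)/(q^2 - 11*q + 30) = (q - 5)/(q - 6)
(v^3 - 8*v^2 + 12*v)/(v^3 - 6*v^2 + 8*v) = (v - 6)/(v - 4)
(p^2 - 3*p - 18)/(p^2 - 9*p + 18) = (p + 3)/(p - 3)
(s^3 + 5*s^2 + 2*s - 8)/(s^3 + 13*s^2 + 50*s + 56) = (s - 1)/(s + 7)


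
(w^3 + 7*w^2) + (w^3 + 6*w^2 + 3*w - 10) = 2*w^3 + 13*w^2 + 3*w - 10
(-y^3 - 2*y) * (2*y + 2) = -2*y^4 - 2*y^3 - 4*y^2 - 4*y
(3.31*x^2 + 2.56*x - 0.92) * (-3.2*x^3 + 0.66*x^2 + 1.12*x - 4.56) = -10.592*x^5 - 6.0074*x^4 + 8.3408*x^3 - 12.8336*x^2 - 12.704*x + 4.1952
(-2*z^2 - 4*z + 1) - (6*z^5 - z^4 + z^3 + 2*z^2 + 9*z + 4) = -6*z^5 + z^4 - z^3 - 4*z^2 - 13*z - 3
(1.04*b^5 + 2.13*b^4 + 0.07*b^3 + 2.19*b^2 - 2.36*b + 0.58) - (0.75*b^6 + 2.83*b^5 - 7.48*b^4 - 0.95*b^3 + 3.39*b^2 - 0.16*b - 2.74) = -0.75*b^6 - 1.79*b^5 + 9.61*b^4 + 1.02*b^3 - 1.2*b^2 - 2.2*b + 3.32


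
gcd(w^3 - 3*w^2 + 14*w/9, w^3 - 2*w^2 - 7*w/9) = w^2 - 7*w/3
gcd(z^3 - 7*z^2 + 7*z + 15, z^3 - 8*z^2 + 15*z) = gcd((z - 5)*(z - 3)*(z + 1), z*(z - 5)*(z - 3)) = z^2 - 8*z + 15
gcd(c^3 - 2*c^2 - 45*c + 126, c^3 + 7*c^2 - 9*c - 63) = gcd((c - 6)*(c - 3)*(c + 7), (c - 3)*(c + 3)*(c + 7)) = c^2 + 4*c - 21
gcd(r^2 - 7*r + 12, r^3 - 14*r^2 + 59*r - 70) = 1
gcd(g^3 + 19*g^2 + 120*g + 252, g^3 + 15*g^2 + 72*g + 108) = g^2 + 12*g + 36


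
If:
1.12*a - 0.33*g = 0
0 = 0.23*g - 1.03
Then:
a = 1.32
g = 4.48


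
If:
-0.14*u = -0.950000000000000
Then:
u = 6.79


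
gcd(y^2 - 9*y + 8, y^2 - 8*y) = y - 8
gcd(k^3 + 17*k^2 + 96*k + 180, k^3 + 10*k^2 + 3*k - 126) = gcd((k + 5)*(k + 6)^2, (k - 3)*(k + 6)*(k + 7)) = k + 6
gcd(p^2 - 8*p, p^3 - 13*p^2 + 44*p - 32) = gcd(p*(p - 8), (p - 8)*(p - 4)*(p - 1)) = p - 8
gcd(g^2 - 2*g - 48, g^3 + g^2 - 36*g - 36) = g + 6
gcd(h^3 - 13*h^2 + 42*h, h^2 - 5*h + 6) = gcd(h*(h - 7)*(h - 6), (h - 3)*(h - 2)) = 1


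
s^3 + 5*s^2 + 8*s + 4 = (s + 1)*(s + 2)^2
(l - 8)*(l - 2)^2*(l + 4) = l^4 - 8*l^3 - 12*l^2 + 112*l - 128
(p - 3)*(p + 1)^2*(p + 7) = p^4 + 6*p^3 - 12*p^2 - 38*p - 21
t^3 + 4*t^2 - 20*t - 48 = (t - 4)*(t + 2)*(t + 6)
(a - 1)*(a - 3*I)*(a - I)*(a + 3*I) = a^4 - a^3 - I*a^3 + 9*a^2 + I*a^2 - 9*a - 9*I*a + 9*I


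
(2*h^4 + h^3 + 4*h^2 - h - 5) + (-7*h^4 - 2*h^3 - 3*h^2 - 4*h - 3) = -5*h^4 - h^3 + h^2 - 5*h - 8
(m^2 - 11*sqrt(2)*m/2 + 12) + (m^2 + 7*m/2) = 2*m^2 - 11*sqrt(2)*m/2 + 7*m/2 + 12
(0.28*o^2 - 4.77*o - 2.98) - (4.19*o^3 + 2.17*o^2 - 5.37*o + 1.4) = -4.19*o^3 - 1.89*o^2 + 0.600000000000001*o - 4.38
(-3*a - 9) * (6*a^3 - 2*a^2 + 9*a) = -18*a^4 - 48*a^3 - 9*a^2 - 81*a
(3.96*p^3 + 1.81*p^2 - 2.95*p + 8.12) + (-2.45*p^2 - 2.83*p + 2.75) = 3.96*p^3 - 0.64*p^2 - 5.78*p + 10.87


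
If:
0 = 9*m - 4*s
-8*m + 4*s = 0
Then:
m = 0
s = 0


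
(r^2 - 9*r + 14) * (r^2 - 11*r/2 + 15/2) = r^4 - 29*r^3/2 + 71*r^2 - 289*r/2 + 105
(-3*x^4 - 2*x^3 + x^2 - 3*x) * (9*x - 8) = -27*x^5 + 6*x^4 + 25*x^3 - 35*x^2 + 24*x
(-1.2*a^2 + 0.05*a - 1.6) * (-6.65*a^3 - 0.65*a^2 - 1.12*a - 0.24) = 7.98*a^5 + 0.4475*a^4 + 11.9515*a^3 + 1.272*a^2 + 1.78*a + 0.384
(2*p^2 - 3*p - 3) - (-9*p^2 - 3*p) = 11*p^2 - 3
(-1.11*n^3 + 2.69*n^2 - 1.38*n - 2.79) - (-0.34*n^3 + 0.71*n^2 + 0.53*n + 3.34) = -0.77*n^3 + 1.98*n^2 - 1.91*n - 6.13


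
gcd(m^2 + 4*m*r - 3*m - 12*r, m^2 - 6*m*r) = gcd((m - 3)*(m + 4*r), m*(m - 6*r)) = 1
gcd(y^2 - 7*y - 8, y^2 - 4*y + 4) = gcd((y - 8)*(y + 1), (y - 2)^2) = 1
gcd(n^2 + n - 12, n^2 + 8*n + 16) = n + 4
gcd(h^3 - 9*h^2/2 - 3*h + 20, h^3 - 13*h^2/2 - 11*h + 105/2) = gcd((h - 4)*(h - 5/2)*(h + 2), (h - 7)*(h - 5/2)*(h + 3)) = h - 5/2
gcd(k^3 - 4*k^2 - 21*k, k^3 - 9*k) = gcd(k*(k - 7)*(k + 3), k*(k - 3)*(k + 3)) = k^2 + 3*k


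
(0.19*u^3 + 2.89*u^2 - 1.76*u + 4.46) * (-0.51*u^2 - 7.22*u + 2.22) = -0.0969*u^5 - 2.8457*u^4 - 19.5464*u^3 + 16.8484*u^2 - 36.1084*u + 9.9012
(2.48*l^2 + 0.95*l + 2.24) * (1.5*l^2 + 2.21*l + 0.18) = 3.72*l^4 + 6.9058*l^3 + 5.9059*l^2 + 5.1214*l + 0.4032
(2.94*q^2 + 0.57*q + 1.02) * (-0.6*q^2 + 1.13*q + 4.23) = -1.764*q^4 + 2.9802*q^3 + 12.4683*q^2 + 3.5637*q + 4.3146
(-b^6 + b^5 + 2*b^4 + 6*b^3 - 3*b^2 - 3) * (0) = 0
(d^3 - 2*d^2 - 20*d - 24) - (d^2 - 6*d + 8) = d^3 - 3*d^2 - 14*d - 32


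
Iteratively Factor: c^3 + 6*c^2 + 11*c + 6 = (c + 3)*(c^2 + 3*c + 2) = (c + 2)*(c + 3)*(c + 1)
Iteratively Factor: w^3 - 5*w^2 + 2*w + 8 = (w - 2)*(w^2 - 3*w - 4) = (w - 4)*(w - 2)*(w + 1)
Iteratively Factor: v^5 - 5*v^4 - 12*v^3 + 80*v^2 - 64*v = (v - 4)*(v^4 - v^3 - 16*v^2 + 16*v) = (v - 4)^2*(v^3 + 3*v^2 - 4*v) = (v - 4)^2*(v - 1)*(v^2 + 4*v) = (v - 4)^2*(v - 1)*(v + 4)*(v)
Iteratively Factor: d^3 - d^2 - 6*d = (d)*(d^2 - d - 6) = d*(d + 2)*(d - 3)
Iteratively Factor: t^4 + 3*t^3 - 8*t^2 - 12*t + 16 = (t - 2)*(t^3 + 5*t^2 + 2*t - 8) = (t - 2)*(t + 2)*(t^2 + 3*t - 4) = (t - 2)*(t + 2)*(t + 4)*(t - 1)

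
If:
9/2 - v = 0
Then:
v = 9/2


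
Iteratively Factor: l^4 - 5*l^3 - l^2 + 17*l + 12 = (l + 1)*(l^3 - 6*l^2 + 5*l + 12) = (l + 1)^2*(l^2 - 7*l + 12) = (l - 4)*(l + 1)^2*(l - 3)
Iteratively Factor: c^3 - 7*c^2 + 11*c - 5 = (c - 1)*(c^2 - 6*c + 5) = (c - 5)*(c - 1)*(c - 1)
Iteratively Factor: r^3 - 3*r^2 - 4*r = (r + 1)*(r^2 - 4*r) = r*(r + 1)*(r - 4)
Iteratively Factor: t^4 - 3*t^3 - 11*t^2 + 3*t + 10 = (t + 1)*(t^3 - 4*t^2 - 7*t + 10) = (t + 1)*(t + 2)*(t^2 - 6*t + 5) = (t - 5)*(t + 1)*(t + 2)*(t - 1)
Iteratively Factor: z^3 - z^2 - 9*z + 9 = (z - 3)*(z^2 + 2*z - 3) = (z - 3)*(z + 3)*(z - 1)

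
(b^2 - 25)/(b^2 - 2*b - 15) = (b + 5)/(b + 3)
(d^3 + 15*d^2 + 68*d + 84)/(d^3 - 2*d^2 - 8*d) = (d^2 + 13*d + 42)/(d*(d - 4))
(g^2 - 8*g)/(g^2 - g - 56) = g/(g + 7)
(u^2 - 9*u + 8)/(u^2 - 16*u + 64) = (u - 1)/(u - 8)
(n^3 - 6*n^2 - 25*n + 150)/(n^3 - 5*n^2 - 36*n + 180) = (n + 5)/(n + 6)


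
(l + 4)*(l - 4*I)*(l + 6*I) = l^3 + 4*l^2 + 2*I*l^2 + 24*l + 8*I*l + 96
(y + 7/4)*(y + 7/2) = y^2 + 21*y/4 + 49/8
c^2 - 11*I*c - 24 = (c - 8*I)*(c - 3*I)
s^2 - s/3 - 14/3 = (s - 7/3)*(s + 2)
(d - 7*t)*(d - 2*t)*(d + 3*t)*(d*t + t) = d^4*t - 6*d^3*t^2 + d^3*t - 13*d^2*t^3 - 6*d^2*t^2 + 42*d*t^4 - 13*d*t^3 + 42*t^4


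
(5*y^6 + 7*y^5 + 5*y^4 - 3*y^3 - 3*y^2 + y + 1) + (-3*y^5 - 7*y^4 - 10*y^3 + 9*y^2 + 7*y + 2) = 5*y^6 + 4*y^5 - 2*y^4 - 13*y^3 + 6*y^2 + 8*y + 3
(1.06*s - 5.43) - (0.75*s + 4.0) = 0.31*s - 9.43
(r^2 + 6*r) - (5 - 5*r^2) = 6*r^2 + 6*r - 5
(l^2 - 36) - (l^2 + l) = -l - 36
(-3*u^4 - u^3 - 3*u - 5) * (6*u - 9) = -18*u^5 + 21*u^4 + 9*u^3 - 18*u^2 - 3*u + 45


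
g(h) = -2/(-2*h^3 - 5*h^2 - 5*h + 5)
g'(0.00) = -0.40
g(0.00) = -0.40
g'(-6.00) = 0.00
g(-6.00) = -0.00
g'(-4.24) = -0.02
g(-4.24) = -0.02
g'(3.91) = -0.01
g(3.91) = 0.01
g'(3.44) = -0.01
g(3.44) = 0.01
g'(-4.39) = -0.02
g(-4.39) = -0.02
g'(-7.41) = -0.00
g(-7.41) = -0.00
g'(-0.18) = -0.21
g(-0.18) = -0.35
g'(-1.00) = -0.04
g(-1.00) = -0.29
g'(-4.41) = -0.02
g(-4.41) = -0.02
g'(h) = -2*(6*h^2 + 10*h + 5)/(-2*h^3 - 5*h^2 - 5*h + 5)^2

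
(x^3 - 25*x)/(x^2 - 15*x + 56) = x*(x^2 - 25)/(x^2 - 15*x + 56)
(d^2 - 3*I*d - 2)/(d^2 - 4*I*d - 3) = (d - 2*I)/(d - 3*I)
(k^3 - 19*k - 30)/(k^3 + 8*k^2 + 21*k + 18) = (k - 5)/(k + 3)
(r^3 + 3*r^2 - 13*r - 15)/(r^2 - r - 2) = (r^2 + 2*r - 15)/(r - 2)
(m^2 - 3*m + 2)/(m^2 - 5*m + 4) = (m - 2)/(m - 4)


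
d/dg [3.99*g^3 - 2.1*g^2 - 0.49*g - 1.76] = 11.97*g^2 - 4.2*g - 0.49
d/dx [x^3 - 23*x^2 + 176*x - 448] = 3*x^2 - 46*x + 176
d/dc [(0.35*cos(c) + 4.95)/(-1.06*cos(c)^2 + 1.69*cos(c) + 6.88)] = (-0.371*cos(c)^2 - 10.494*cos(c) + 5.9575)*sin(c)/(1.1236*cos(c)^4 - 3.5828*cos(c)^3 - 11.7295*cos(c)^2 + 23.2544*cos(c) + 47.3344)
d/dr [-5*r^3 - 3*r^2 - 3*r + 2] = -15*r^2 - 6*r - 3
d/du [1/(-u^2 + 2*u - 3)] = 2*(u - 1)/(u^2 - 2*u + 3)^2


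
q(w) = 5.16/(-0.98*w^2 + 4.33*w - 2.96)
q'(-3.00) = -0.09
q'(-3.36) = -0.07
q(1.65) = 3.40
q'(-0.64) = -0.77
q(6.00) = -0.42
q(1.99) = 2.91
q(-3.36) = -0.18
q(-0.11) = -1.50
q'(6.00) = 0.26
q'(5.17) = 0.65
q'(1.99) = -0.70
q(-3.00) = -0.21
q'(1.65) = -2.46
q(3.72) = -12.46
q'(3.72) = 89.14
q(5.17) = -0.76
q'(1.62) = -2.71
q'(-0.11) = -1.97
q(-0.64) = -0.84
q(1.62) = 3.48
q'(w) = 5.16*(1.96*w - 4.33)/(-0.98*w^2 + 4.33*w - 2.96)^2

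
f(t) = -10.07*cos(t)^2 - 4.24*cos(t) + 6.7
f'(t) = 20.14*sin(t)*cos(t) + 4.24*sin(t)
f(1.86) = 7.09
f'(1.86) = -1.44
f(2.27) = 5.26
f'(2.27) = -6.68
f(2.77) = 1.91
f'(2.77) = -5.27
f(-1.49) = 6.29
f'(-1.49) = -5.85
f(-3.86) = 4.18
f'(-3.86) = -7.19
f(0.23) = -6.97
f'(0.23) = 5.44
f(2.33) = 4.85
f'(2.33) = -6.98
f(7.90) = 6.87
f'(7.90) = 3.31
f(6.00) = -6.65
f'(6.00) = -6.59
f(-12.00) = -4.05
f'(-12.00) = 11.39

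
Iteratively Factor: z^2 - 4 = (z + 2)*(z - 2)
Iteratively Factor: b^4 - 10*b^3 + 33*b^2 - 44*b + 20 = (b - 5)*(b^3 - 5*b^2 + 8*b - 4) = (b - 5)*(b - 1)*(b^2 - 4*b + 4) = (b - 5)*(b - 2)*(b - 1)*(b - 2)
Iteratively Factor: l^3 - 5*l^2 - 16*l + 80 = (l + 4)*(l^2 - 9*l + 20) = (l - 5)*(l + 4)*(l - 4)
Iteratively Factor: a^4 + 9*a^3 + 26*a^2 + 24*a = (a + 4)*(a^3 + 5*a^2 + 6*a) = (a + 3)*(a + 4)*(a^2 + 2*a) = (a + 2)*(a + 3)*(a + 4)*(a)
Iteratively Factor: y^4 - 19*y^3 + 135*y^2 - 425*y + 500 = (y - 5)*(y^3 - 14*y^2 + 65*y - 100) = (y - 5)^2*(y^2 - 9*y + 20) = (y - 5)^3*(y - 4)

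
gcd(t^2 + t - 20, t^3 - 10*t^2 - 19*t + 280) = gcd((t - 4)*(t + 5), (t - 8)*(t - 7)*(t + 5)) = t + 5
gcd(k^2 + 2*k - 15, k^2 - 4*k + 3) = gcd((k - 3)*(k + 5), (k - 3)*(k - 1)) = k - 3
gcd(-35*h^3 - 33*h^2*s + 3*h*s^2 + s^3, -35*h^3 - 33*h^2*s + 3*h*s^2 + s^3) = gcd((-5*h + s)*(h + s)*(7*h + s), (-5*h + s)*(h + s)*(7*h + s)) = -35*h^3 - 33*h^2*s + 3*h*s^2 + s^3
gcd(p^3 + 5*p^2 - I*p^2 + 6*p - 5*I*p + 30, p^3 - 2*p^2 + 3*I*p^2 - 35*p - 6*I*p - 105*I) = p + 5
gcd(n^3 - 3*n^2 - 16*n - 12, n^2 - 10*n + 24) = n - 6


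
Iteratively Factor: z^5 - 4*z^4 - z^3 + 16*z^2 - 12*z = (z - 2)*(z^4 - 2*z^3 - 5*z^2 + 6*z) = (z - 2)*(z - 1)*(z^3 - z^2 - 6*z) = (z - 3)*(z - 2)*(z - 1)*(z^2 + 2*z) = z*(z - 3)*(z - 2)*(z - 1)*(z + 2)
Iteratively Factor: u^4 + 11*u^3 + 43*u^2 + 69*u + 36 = (u + 3)*(u^3 + 8*u^2 + 19*u + 12) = (u + 3)*(u + 4)*(u^2 + 4*u + 3) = (u + 1)*(u + 3)*(u + 4)*(u + 3)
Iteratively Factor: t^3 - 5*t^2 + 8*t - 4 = (t - 2)*(t^2 - 3*t + 2) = (t - 2)*(t - 1)*(t - 2)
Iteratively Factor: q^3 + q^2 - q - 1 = (q - 1)*(q^2 + 2*q + 1) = (q - 1)*(q + 1)*(q + 1)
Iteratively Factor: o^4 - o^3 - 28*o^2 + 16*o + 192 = (o - 4)*(o^3 + 3*o^2 - 16*o - 48) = (o - 4)*(o + 4)*(o^2 - o - 12) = (o - 4)^2*(o + 4)*(o + 3)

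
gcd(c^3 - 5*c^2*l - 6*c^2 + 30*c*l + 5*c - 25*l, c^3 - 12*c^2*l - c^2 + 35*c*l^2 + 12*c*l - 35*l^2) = c^2 - 5*c*l - c + 5*l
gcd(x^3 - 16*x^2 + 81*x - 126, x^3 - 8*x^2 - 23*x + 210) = x^2 - 13*x + 42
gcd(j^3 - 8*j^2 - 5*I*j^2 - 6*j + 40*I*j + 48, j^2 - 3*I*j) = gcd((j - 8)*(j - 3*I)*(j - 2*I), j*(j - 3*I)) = j - 3*I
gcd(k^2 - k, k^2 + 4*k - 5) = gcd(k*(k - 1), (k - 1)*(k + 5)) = k - 1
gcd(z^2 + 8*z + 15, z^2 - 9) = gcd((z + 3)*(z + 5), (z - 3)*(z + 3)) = z + 3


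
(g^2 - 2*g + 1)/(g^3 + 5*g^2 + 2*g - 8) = (g - 1)/(g^2 + 6*g + 8)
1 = 1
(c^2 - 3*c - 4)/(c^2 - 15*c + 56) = (c^2 - 3*c - 4)/(c^2 - 15*c + 56)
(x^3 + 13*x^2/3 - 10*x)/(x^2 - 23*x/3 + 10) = x*(x + 6)/(x - 6)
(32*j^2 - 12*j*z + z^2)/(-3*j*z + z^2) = (-32*j^2 + 12*j*z - z^2)/(z*(3*j - z))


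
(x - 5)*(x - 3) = x^2 - 8*x + 15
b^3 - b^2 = b^2*(b - 1)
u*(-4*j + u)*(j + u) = -4*j^2*u - 3*j*u^2 + u^3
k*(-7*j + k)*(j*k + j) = -7*j^2*k^2 - 7*j^2*k + j*k^3 + j*k^2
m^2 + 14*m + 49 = (m + 7)^2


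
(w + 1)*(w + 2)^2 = w^3 + 5*w^2 + 8*w + 4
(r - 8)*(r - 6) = r^2 - 14*r + 48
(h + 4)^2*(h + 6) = h^3 + 14*h^2 + 64*h + 96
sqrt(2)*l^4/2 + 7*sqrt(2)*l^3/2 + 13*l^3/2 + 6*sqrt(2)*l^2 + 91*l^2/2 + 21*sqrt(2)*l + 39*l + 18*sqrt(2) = (l + 1)*(l + 6)*(l + 6*sqrt(2))*(sqrt(2)*l/2 + 1/2)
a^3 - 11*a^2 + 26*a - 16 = (a - 8)*(a - 2)*(a - 1)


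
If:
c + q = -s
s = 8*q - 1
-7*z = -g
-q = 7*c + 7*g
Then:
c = -441*z/62 - 1/62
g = 7*z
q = 49*z/62 + 7/62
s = 196*z/31 - 3/31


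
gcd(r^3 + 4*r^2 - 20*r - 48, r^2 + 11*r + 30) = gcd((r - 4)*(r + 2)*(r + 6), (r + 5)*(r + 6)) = r + 6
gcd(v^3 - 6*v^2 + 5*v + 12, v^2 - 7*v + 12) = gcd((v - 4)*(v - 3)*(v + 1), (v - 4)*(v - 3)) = v^2 - 7*v + 12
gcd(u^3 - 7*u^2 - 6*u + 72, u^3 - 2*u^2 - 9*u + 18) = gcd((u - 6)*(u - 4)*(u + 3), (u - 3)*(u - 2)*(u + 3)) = u + 3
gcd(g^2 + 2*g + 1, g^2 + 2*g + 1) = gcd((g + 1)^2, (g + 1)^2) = g^2 + 2*g + 1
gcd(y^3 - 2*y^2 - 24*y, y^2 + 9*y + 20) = y + 4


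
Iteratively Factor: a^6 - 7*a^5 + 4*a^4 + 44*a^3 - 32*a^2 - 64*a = (a)*(a^5 - 7*a^4 + 4*a^3 + 44*a^2 - 32*a - 64) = a*(a - 2)*(a^4 - 5*a^3 - 6*a^2 + 32*a + 32) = a*(a - 2)*(a + 1)*(a^3 - 6*a^2 + 32) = a*(a - 4)*(a - 2)*(a + 1)*(a^2 - 2*a - 8) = a*(a - 4)^2*(a - 2)*(a + 1)*(a + 2)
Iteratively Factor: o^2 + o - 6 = (o + 3)*(o - 2)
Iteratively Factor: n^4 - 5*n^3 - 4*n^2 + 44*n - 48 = (n - 2)*(n^3 - 3*n^2 - 10*n + 24) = (n - 2)^2*(n^2 - n - 12) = (n - 2)^2*(n + 3)*(n - 4)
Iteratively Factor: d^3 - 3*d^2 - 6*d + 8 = (d - 1)*(d^2 - 2*d - 8) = (d - 4)*(d - 1)*(d + 2)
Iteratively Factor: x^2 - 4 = (x + 2)*(x - 2)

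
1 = 1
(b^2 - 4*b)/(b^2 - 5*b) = (b - 4)/(b - 5)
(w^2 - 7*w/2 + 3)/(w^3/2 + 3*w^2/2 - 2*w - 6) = (2*w - 3)/(w^2 + 5*w + 6)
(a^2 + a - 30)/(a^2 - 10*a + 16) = (a^2 + a - 30)/(a^2 - 10*a + 16)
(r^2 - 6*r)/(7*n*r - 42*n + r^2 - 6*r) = r/(7*n + r)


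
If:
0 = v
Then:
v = 0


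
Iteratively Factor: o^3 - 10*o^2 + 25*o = (o - 5)*(o^2 - 5*o) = (o - 5)^2*(o)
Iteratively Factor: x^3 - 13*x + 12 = (x - 3)*(x^2 + 3*x - 4) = (x - 3)*(x + 4)*(x - 1)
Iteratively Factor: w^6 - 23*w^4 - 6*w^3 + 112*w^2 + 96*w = (w - 4)*(w^5 + 4*w^4 - 7*w^3 - 34*w^2 - 24*w) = (w - 4)*(w - 3)*(w^4 + 7*w^3 + 14*w^2 + 8*w) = (w - 4)*(w - 3)*(w + 1)*(w^3 + 6*w^2 + 8*w) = (w - 4)*(w - 3)*(w + 1)*(w + 2)*(w^2 + 4*w) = (w - 4)*(w - 3)*(w + 1)*(w + 2)*(w + 4)*(w)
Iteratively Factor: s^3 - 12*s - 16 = (s + 2)*(s^2 - 2*s - 8) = (s + 2)^2*(s - 4)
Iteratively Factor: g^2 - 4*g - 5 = (g + 1)*(g - 5)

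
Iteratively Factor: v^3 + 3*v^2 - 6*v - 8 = (v - 2)*(v^2 + 5*v + 4) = (v - 2)*(v + 1)*(v + 4)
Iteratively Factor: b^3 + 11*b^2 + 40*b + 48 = (b + 4)*(b^2 + 7*b + 12) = (b + 3)*(b + 4)*(b + 4)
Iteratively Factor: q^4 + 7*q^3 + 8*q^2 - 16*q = (q + 4)*(q^3 + 3*q^2 - 4*q) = (q - 1)*(q + 4)*(q^2 + 4*q) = (q - 1)*(q + 4)^2*(q)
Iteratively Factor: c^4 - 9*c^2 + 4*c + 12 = (c + 1)*(c^3 - c^2 - 8*c + 12) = (c - 2)*(c + 1)*(c^2 + c - 6) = (c - 2)*(c + 1)*(c + 3)*(c - 2)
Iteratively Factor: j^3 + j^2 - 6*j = (j - 2)*(j^2 + 3*j) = (j - 2)*(j + 3)*(j)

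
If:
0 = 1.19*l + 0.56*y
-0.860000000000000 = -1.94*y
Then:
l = -0.21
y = 0.44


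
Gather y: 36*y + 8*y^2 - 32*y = 8*y^2 + 4*y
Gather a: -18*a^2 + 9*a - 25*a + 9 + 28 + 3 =-18*a^2 - 16*a + 40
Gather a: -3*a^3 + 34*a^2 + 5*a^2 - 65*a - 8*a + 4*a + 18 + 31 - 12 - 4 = -3*a^3 + 39*a^2 - 69*a + 33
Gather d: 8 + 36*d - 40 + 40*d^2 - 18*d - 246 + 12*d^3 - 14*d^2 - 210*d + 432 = 12*d^3 + 26*d^2 - 192*d + 154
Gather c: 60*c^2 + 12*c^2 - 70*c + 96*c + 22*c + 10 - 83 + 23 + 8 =72*c^2 + 48*c - 42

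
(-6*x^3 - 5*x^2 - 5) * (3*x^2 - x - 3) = -18*x^5 - 9*x^4 + 23*x^3 + 5*x + 15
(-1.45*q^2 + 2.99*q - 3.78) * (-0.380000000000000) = 0.551*q^2 - 1.1362*q + 1.4364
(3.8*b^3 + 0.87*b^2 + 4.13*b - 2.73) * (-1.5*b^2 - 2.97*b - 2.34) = -5.7*b^5 - 12.591*b^4 - 17.6709*b^3 - 10.2069*b^2 - 1.5561*b + 6.3882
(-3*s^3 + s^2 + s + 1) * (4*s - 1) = -12*s^4 + 7*s^3 + 3*s^2 + 3*s - 1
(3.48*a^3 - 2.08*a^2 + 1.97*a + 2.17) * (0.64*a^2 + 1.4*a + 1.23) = 2.2272*a^5 + 3.5408*a^4 + 2.6292*a^3 + 1.5884*a^2 + 5.4611*a + 2.6691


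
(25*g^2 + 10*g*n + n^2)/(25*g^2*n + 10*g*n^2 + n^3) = 1/n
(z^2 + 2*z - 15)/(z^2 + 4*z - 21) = (z + 5)/(z + 7)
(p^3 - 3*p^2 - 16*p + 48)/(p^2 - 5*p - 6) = (-p^3 + 3*p^2 + 16*p - 48)/(-p^2 + 5*p + 6)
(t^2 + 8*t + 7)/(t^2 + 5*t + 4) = (t + 7)/(t + 4)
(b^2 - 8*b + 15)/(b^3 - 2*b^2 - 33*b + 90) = 1/(b + 6)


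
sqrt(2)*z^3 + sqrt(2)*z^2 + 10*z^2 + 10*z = z*(z + 5*sqrt(2))*(sqrt(2)*z + sqrt(2))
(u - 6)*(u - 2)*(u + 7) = u^3 - u^2 - 44*u + 84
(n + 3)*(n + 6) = n^2 + 9*n + 18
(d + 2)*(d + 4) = d^2 + 6*d + 8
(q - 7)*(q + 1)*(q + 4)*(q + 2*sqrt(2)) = q^4 - 2*q^3 + 2*sqrt(2)*q^3 - 31*q^2 - 4*sqrt(2)*q^2 - 62*sqrt(2)*q - 28*q - 56*sqrt(2)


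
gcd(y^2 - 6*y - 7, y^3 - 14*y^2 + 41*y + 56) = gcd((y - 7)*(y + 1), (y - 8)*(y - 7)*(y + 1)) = y^2 - 6*y - 7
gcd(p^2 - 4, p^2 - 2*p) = p - 2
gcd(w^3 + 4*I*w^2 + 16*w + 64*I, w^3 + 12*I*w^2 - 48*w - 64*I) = w^2 + 8*I*w - 16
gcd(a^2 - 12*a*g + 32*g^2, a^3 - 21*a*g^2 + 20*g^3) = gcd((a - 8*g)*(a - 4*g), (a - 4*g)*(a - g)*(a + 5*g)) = a - 4*g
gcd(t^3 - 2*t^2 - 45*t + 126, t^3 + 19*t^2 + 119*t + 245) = t + 7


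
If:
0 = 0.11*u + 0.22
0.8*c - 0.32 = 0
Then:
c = 0.40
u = -2.00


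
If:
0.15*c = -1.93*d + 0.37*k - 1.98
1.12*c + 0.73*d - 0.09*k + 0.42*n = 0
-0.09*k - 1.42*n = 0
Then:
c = 0.346171130928209*n + 0.704351639783636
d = -3.05165981731451*n - 1.08064909117489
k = -15.7777777777778*n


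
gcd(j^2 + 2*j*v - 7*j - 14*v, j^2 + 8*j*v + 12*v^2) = j + 2*v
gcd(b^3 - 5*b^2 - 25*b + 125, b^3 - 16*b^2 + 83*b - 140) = b - 5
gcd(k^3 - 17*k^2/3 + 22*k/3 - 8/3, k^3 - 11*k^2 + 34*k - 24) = k^2 - 5*k + 4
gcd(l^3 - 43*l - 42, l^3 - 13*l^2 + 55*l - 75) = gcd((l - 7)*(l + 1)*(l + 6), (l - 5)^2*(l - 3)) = 1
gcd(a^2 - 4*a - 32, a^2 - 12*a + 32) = a - 8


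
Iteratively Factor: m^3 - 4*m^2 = (m - 4)*(m^2) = m*(m - 4)*(m)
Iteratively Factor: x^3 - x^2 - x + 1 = (x + 1)*(x^2 - 2*x + 1) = (x - 1)*(x + 1)*(x - 1)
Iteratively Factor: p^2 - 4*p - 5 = (p + 1)*(p - 5)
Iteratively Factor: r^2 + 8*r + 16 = (r + 4)*(r + 4)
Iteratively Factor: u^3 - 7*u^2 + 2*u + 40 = (u - 5)*(u^2 - 2*u - 8) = (u - 5)*(u - 4)*(u + 2)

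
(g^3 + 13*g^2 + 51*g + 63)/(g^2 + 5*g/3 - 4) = 3*(g^2 + 10*g + 21)/(3*g - 4)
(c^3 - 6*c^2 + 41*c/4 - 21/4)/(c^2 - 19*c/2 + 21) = (2*c^2 - 5*c + 3)/(2*(c - 6))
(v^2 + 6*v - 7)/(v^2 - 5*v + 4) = (v + 7)/(v - 4)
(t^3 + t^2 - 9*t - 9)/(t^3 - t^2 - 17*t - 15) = (t - 3)/(t - 5)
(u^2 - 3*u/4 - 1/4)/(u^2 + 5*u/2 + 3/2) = (4*u^2 - 3*u - 1)/(2*(2*u^2 + 5*u + 3))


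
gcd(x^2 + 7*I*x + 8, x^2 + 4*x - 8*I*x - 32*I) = 1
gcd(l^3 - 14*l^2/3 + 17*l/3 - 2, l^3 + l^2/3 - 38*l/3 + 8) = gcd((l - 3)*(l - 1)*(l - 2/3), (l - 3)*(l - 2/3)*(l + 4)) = l^2 - 11*l/3 + 2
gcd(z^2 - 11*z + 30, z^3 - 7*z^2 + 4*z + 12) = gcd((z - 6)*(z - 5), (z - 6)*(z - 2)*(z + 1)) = z - 6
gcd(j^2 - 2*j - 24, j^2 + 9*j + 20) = j + 4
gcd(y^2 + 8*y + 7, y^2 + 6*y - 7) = y + 7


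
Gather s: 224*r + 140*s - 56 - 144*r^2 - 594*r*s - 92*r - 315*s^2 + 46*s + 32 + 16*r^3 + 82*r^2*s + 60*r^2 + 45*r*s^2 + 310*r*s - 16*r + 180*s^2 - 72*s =16*r^3 - 84*r^2 + 116*r + s^2*(45*r - 135) + s*(82*r^2 - 284*r + 114) - 24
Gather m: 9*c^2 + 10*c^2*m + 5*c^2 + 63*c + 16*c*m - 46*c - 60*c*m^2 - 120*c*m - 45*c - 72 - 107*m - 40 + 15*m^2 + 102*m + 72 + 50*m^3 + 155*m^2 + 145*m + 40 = 14*c^2 - 28*c + 50*m^3 + m^2*(170 - 60*c) + m*(10*c^2 - 104*c + 140)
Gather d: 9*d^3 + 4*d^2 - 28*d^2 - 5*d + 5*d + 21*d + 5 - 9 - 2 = 9*d^3 - 24*d^2 + 21*d - 6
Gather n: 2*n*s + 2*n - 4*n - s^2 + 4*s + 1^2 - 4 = n*(2*s - 2) - s^2 + 4*s - 3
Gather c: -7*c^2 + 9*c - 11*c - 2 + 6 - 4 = -7*c^2 - 2*c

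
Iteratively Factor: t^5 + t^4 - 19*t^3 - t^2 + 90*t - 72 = (t - 2)*(t^4 + 3*t^3 - 13*t^2 - 27*t + 36) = (t - 2)*(t - 1)*(t^3 + 4*t^2 - 9*t - 36) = (t - 3)*(t - 2)*(t - 1)*(t^2 + 7*t + 12) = (t - 3)*(t - 2)*(t - 1)*(t + 4)*(t + 3)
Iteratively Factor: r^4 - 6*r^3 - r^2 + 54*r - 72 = (r - 2)*(r^3 - 4*r^2 - 9*r + 36) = (r - 4)*(r - 2)*(r^2 - 9) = (r - 4)*(r - 3)*(r - 2)*(r + 3)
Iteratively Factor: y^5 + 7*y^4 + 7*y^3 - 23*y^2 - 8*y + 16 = (y + 1)*(y^4 + 6*y^3 + y^2 - 24*y + 16) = (y - 1)*(y + 1)*(y^3 + 7*y^2 + 8*y - 16) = (y - 1)^2*(y + 1)*(y^2 + 8*y + 16) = (y - 1)^2*(y + 1)*(y + 4)*(y + 4)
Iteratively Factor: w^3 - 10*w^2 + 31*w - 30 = (w - 3)*(w^2 - 7*w + 10) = (w - 3)*(w - 2)*(w - 5)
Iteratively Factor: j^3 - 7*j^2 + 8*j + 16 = (j - 4)*(j^2 - 3*j - 4) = (j - 4)*(j + 1)*(j - 4)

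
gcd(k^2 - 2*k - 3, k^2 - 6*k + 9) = k - 3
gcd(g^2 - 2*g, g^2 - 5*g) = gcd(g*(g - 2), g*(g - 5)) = g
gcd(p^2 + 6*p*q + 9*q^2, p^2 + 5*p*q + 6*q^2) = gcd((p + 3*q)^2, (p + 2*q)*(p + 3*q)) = p + 3*q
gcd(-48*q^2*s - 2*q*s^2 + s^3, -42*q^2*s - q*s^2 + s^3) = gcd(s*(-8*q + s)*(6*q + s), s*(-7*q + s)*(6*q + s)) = 6*q*s + s^2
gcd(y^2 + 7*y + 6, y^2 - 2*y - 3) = y + 1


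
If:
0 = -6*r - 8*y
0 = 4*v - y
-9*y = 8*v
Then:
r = 0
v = 0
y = 0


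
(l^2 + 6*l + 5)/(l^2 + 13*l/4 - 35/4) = 4*(l + 1)/(4*l - 7)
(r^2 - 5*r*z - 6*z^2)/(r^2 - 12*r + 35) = (r^2 - 5*r*z - 6*z^2)/(r^2 - 12*r + 35)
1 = 1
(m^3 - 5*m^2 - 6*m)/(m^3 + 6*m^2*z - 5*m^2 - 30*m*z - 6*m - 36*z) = m/(m + 6*z)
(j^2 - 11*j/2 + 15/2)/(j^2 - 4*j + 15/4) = 2*(j - 3)/(2*j - 3)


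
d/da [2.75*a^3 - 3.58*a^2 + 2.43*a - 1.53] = 8.25*a^2 - 7.16*a + 2.43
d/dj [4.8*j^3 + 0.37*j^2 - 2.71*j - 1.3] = 14.4*j^2 + 0.74*j - 2.71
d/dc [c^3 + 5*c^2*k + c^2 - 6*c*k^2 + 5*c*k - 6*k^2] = 3*c^2 + 10*c*k + 2*c - 6*k^2 + 5*k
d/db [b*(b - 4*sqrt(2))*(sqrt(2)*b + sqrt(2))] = 3*sqrt(2)*b^2 - 16*b + 2*sqrt(2)*b - 8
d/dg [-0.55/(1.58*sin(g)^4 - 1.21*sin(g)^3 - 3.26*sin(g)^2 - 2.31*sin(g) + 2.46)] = (3.476*sin(g)^3 - 1.9965*sin(g)^2 - 3.586*sin(g) - 1.2705)*cos(g)/(-1.58*sin(g)^4 + 1.21*sin(g)^3 + 3.26*sin(g)^2 + 2.31*sin(g) - 2.46)^2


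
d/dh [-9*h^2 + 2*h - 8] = 2 - 18*h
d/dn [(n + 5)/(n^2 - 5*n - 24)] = (n^2 - 5*n - (n + 5)*(2*n - 5) - 24)/(-n^2 + 5*n + 24)^2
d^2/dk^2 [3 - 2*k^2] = -4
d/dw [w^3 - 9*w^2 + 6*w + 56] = 3*w^2 - 18*w + 6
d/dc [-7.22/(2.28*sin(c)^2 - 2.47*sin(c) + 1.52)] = (32.9232*sin(c) - 17.8334)*cos(c)/(2.28*sin(c)^2 - 2.47*sin(c) + 1.52)^2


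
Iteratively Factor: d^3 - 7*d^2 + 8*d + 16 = (d - 4)*(d^2 - 3*d - 4) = (d - 4)*(d + 1)*(d - 4)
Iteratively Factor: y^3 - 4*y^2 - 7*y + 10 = (y - 1)*(y^2 - 3*y - 10) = (y - 5)*(y - 1)*(y + 2)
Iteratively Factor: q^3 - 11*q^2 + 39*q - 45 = (q - 5)*(q^2 - 6*q + 9) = (q - 5)*(q - 3)*(q - 3)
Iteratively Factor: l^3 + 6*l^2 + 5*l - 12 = (l - 1)*(l^2 + 7*l + 12) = (l - 1)*(l + 3)*(l + 4)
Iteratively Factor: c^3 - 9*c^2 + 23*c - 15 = (c - 1)*(c^2 - 8*c + 15) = (c - 5)*(c - 1)*(c - 3)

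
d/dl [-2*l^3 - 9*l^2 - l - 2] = -6*l^2 - 18*l - 1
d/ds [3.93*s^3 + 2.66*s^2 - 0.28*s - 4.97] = 11.79*s^2 + 5.32*s - 0.28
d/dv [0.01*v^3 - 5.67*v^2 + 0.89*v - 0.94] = 0.03*v^2 - 11.34*v + 0.89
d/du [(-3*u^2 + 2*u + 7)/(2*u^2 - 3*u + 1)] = (5*u^2 - 34*u + 23)/(4*u^4 - 12*u^3 + 13*u^2 - 6*u + 1)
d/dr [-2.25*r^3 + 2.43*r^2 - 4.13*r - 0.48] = -6.75*r^2 + 4.86*r - 4.13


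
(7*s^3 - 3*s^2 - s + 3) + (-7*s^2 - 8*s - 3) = 7*s^3 - 10*s^2 - 9*s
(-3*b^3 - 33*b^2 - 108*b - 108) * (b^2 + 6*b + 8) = -3*b^5 - 51*b^4 - 330*b^3 - 1020*b^2 - 1512*b - 864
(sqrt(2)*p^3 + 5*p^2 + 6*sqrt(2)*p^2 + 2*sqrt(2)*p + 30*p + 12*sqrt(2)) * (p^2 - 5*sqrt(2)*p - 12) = sqrt(2)*p^5 - 5*p^4 + 6*sqrt(2)*p^4 - 35*sqrt(2)*p^3 - 30*p^3 - 210*sqrt(2)*p^2 - 80*p^2 - 480*p - 24*sqrt(2)*p - 144*sqrt(2)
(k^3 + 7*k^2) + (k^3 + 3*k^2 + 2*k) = 2*k^3 + 10*k^2 + 2*k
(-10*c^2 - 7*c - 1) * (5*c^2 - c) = -50*c^4 - 25*c^3 + 2*c^2 + c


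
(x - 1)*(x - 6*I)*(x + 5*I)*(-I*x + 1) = -I*x^4 + I*x^3 - 31*I*x^2 + 30*x + 31*I*x - 30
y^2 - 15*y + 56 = (y - 8)*(y - 7)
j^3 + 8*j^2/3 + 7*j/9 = j*(j + 1/3)*(j + 7/3)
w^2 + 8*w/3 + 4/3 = (w + 2/3)*(w + 2)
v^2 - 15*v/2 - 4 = (v - 8)*(v + 1/2)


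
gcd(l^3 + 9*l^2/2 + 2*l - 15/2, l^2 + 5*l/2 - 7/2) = l - 1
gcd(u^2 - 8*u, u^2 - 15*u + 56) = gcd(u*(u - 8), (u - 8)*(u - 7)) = u - 8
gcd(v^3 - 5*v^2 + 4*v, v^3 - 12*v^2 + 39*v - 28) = v^2 - 5*v + 4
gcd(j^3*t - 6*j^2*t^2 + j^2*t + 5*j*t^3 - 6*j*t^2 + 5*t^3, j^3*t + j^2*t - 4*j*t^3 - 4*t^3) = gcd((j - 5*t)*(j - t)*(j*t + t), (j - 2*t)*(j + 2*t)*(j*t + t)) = j*t + t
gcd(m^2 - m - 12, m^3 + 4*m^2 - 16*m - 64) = m - 4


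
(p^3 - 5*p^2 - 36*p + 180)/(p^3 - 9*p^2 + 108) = (p^2 + p - 30)/(p^2 - 3*p - 18)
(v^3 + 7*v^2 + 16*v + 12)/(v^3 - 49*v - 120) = (v^2 + 4*v + 4)/(v^2 - 3*v - 40)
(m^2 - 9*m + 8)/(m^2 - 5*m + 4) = (m - 8)/(m - 4)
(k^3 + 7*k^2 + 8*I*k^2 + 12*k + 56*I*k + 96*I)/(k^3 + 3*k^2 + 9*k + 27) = (k^2 + k*(4 + 8*I) + 32*I)/(k^2 + 9)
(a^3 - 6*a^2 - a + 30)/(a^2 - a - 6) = a - 5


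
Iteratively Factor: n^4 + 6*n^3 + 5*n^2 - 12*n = (n + 3)*(n^3 + 3*n^2 - 4*n) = n*(n + 3)*(n^2 + 3*n - 4) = n*(n - 1)*(n + 3)*(n + 4)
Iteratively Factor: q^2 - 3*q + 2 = (q - 1)*(q - 2)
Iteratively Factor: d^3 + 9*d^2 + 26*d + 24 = (d + 2)*(d^2 + 7*d + 12) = (d + 2)*(d + 4)*(d + 3)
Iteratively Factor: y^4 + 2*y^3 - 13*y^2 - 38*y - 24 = (y + 3)*(y^3 - y^2 - 10*y - 8) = (y - 4)*(y + 3)*(y^2 + 3*y + 2) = (y - 4)*(y + 1)*(y + 3)*(y + 2)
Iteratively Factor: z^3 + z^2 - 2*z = (z)*(z^2 + z - 2) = z*(z + 2)*(z - 1)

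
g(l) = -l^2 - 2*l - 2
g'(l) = -2*l - 2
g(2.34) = -12.16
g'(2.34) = -6.68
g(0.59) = -3.53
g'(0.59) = -3.18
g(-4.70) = -14.69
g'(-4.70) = 7.40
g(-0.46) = -1.29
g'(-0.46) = -1.08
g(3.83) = -24.33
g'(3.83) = -9.66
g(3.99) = -25.90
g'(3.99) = -9.98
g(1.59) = -7.71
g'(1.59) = -5.18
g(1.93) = -9.58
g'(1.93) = -5.86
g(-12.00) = -122.00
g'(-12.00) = 22.00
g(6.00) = -50.00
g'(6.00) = -14.00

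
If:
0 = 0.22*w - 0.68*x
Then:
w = 3.09090909090909*x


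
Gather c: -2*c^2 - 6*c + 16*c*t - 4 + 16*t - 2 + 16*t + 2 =-2*c^2 + c*(16*t - 6) + 32*t - 4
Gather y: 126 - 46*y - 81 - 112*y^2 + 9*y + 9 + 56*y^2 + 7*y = -56*y^2 - 30*y + 54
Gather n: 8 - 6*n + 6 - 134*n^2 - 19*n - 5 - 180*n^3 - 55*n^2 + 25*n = -180*n^3 - 189*n^2 + 9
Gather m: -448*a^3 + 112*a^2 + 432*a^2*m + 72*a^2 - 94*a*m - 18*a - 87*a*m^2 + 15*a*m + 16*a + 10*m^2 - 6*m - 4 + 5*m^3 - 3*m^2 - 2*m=-448*a^3 + 184*a^2 - 2*a + 5*m^3 + m^2*(7 - 87*a) + m*(432*a^2 - 79*a - 8) - 4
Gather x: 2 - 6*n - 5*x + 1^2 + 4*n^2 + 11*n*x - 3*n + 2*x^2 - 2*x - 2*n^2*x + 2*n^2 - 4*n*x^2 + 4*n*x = 6*n^2 - 9*n + x^2*(2 - 4*n) + x*(-2*n^2 + 15*n - 7) + 3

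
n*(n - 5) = n^2 - 5*n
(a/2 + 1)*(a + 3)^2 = a^3/2 + 4*a^2 + 21*a/2 + 9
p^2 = p^2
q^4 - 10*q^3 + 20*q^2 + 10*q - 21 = (q - 7)*(q - 3)*(q - 1)*(q + 1)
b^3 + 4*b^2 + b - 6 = (b - 1)*(b + 2)*(b + 3)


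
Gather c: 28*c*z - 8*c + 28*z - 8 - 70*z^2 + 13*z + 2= c*(28*z - 8) - 70*z^2 + 41*z - 6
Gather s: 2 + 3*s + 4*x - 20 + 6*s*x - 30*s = s*(6*x - 27) + 4*x - 18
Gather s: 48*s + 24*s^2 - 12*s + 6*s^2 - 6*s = 30*s^2 + 30*s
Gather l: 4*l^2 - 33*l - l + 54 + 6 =4*l^2 - 34*l + 60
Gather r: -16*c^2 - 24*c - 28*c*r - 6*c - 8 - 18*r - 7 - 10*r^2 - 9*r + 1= -16*c^2 - 30*c - 10*r^2 + r*(-28*c - 27) - 14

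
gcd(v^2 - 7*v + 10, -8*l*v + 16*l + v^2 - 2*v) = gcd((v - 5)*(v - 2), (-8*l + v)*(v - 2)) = v - 2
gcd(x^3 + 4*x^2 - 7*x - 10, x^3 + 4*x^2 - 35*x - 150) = x + 5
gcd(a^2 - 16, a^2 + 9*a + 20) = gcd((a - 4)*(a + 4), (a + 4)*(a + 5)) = a + 4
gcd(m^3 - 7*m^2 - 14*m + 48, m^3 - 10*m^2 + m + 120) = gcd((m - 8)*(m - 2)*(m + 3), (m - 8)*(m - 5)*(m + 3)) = m^2 - 5*m - 24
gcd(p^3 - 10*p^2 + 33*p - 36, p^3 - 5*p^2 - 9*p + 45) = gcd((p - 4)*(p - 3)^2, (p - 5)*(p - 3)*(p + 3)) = p - 3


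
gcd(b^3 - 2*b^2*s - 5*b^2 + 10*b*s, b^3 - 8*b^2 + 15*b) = b^2 - 5*b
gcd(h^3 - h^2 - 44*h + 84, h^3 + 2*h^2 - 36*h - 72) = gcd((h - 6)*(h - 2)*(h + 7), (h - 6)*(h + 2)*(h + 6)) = h - 6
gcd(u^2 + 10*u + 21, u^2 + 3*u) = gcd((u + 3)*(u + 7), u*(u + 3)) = u + 3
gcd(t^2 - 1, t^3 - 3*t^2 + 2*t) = t - 1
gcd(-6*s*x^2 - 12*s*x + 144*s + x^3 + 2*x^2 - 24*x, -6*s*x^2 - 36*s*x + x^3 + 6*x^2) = -6*s*x - 36*s + x^2 + 6*x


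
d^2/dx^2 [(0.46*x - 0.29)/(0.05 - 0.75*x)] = 0.29175/(0.75*x - 0.05)^3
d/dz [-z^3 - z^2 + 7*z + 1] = -3*z^2 - 2*z + 7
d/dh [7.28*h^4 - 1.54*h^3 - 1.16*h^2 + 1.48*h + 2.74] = 29.12*h^3 - 4.62*h^2 - 2.32*h + 1.48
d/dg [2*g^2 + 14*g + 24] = 4*g + 14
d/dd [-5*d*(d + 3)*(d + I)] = -15*d^2 - 10*d*(3 + I) - 15*I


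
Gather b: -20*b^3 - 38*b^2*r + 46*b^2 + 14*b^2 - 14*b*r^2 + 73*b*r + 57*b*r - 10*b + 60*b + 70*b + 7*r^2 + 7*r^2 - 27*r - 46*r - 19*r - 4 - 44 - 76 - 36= -20*b^3 + b^2*(60 - 38*r) + b*(-14*r^2 + 130*r + 120) + 14*r^2 - 92*r - 160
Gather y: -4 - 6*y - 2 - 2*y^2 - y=-2*y^2 - 7*y - 6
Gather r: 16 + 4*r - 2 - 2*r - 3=2*r + 11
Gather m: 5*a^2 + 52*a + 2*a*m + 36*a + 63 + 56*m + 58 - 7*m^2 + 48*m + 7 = 5*a^2 + 88*a - 7*m^2 + m*(2*a + 104) + 128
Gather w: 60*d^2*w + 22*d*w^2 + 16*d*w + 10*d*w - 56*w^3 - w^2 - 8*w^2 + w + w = -56*w^3 + w^2*(22*d - 9) + w*(60*d^2 + 26*d + 2)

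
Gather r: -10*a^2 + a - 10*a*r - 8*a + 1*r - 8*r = -10*a^2 - 7*a + r*(-10*a - 7)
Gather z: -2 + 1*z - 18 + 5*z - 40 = 6*z - 60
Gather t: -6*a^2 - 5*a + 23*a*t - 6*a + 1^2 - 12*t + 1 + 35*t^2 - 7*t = -6*a^2 - 11*a + 35*t^2 + t*(23*a - 19) + 2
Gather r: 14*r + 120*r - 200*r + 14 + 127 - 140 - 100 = -66*r - 99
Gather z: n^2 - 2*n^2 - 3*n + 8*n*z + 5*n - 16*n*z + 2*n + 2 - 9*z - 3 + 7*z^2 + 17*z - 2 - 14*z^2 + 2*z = -n^2 + 4*n - 7*z^2 + z*(10 - 8*n) - 3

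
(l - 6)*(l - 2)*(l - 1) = l^3 - 9*l^2 + 20*l - 12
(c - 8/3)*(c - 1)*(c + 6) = c^3 + 7*c^2/3 - 58*c/3 + 16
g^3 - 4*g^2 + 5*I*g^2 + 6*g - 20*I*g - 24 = (g - 4)*(g - I)*(g + 6*I)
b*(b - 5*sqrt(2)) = b^2 - 5*sqrt(2)*b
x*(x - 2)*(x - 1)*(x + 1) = x^4 - 2*x^3 - x^2 + 2*x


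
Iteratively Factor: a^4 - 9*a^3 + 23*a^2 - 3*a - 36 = (a - 3)*(a^3 - 6*a^2 + 5*a + 12) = (a - 3)^2*(a^2 - 3*a - 4) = (a - 4)*(a - 3)^2*(a + 1)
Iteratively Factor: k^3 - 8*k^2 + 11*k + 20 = (k - 5)*(k^2 - 3*k - 4) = (k - 5)*(k - 4)*(k + 1)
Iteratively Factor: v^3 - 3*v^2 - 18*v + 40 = (v - 5)*(v^2 + 2*v - 8) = (v - 5)*(v + 4)*(v - 2)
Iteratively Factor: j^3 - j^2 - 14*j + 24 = (j - 3)*(j^2 + 2*j - 8) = (j - 3)*(j - 2)*(j + 4)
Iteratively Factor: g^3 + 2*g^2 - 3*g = (g + 3)*(g^2 - g) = g*(g + 3)*(g - 1)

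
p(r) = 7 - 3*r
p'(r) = -3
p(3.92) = -4.76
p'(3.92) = -3.00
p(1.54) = 2.38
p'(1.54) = -3.00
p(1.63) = 2.11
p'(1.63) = -3.00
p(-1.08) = 10.24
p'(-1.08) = -3.00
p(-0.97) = 9.91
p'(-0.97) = -3.00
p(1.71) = 1.87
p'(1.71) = -3.00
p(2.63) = -0.89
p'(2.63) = -3.00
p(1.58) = 2.26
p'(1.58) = -3.00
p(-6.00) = 25.00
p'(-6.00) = -3.00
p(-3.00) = 16.00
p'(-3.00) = -3.00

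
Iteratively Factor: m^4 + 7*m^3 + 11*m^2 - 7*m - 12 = (m + 1)*(m^3 + 6*m^2 + 5*m - 12) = (m + 1)*(m + 4)*(m^2 + 2*m - 3) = (m - 1)*(m + 1)*(m + 4)*(m + 3)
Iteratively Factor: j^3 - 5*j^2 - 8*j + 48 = (j - 4)*(j^2 - j - 12) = (j - 4)*(j + 3)*(j - 4)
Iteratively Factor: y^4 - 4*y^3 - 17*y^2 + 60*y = (y - 3)*(y^3 - y^2 - 20*y) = y*(y - 3)*(y^2 - y - 20) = y*(y - 5)*(y - 3)*(y + 4)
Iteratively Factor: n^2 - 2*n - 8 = (n - 4)*(n + 2)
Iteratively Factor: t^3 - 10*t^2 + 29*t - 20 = (t - 1)*(t^2 - 9*t + 20) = (t - 4)*(t - 1)*(t - 5)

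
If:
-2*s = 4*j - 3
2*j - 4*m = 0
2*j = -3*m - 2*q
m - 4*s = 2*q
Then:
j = 1/2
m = 1/4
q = -7/8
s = 1/2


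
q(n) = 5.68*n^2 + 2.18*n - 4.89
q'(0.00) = 2.18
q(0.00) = -4.89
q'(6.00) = 70.34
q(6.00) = 212.67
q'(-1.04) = -9.63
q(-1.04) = -1.01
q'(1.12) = 14.90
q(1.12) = 4.68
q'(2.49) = 30.47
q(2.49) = 35.75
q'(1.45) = 18.65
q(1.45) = 10.21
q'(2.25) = 27.74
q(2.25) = 28.77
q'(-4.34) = -47.12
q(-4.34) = 92.64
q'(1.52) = 19.45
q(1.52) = 11.55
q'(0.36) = 6.27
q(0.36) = -3.37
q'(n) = 11.36*n + 2.18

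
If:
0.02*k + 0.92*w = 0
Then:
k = -46.0*w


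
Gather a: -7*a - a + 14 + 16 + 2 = 32 - 8*a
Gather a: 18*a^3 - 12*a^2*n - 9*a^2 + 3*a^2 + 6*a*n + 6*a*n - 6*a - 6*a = 18*a^3 + a^2*(-12*n - 6) + a*(12*n - 12)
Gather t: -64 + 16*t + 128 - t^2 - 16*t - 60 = 4 - t^2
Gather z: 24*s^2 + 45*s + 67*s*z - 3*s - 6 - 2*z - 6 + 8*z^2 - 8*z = 24*s^2 + 42*s + 8*z^2 + z*(67*s - 10) - 12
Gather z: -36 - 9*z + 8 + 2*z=-7*z - 28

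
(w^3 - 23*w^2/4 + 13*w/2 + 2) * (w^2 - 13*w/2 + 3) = w^5 - 49*w^4/4 + 375*w^3/8 - 115*w^2/2 + 13*w/2 + 6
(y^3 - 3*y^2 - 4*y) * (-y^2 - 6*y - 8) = -y^5 - 3*y^4 + 14*y^3 + 48*y^2 + 32*y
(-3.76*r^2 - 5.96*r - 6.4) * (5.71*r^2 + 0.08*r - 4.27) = -21.4696*r^4 - 34.3324*r^3 - 20.9656*r^2 + 24.9372*r + 27.328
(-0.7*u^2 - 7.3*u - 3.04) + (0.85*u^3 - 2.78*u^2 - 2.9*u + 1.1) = 0.85*u^3 - 3.48*u^2 - 10.2*u - 1.94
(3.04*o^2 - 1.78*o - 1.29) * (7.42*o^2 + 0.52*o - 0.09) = 22.5568*o^4 - 11.6268*o^3 - 10.771*o^2 - 0.5106*o + 0.1161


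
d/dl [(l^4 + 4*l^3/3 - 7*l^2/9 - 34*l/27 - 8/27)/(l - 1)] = 3*l^2 + 14*l/3 + 14/9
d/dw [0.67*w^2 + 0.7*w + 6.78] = 1.34*w + 0.7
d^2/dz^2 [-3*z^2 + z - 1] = -6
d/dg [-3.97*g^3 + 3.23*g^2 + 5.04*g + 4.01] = -11.91*g^2 + 6.46*g + 5.04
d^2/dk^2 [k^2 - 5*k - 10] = 2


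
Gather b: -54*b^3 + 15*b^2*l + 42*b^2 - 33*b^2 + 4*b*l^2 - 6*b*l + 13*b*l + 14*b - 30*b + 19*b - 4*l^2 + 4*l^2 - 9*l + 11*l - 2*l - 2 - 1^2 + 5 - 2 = -54*b^3 + b^2*(15*l + 9) + b*(4*l^2 + 7*l + 3)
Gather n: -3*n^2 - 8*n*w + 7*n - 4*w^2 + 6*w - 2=-3*n^2 + n*(7 - 8*w) - 4*w^2 + 6*w - 2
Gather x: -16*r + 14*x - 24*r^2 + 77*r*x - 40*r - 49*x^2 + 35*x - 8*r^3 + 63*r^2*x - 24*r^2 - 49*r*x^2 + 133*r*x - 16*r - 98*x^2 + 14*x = -8*r^3 - 48*r^2 - 72*r + x^2*(-49*r - 147) + x*(63*r^2 + 210*r + 63)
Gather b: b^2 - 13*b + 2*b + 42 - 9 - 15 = b^2 - 11*b + 18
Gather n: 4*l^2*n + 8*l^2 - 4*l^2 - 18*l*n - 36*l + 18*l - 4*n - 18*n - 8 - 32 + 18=4*l^2 - 18*l + n*(4*l^2 - 18*l - 22) - 22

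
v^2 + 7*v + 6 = (v + 1)*(v + 6)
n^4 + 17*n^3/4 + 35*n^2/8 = n^2*(n + 7/4)*(n + 5/2)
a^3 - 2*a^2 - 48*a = a*(a - 8)*(a + 6)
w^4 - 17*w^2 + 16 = (w - 4)*(w - 1)*(w + 1)*(w + 4)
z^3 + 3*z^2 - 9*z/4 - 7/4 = (z - 1)*(z + 1/2)*(z + 7/2)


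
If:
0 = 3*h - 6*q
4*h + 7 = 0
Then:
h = -7/4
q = -7/8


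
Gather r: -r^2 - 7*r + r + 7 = -r^2 - 6*r + 7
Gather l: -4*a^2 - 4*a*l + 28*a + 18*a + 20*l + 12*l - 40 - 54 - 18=-4*a^2 + 46*a + l*(32 - 4*a) - 112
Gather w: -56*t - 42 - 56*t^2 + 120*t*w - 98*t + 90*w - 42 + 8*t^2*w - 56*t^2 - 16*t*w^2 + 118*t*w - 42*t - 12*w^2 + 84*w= -112*t^2 - 196*t + w^2*(-16*t - 12) + w*(8*t^2 + 238*t + 174) - 84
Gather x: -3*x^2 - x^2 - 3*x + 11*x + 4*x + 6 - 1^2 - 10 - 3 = -4*x^2 + 12*x - 8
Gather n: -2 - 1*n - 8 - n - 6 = -2*n - 16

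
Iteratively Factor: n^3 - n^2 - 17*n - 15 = (n - 5)*(n^2 + 4*n + 3) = (n - 5)*(n + 3)*(n + 1)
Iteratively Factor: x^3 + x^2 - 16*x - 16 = (x + 4)*(x^2 - 3*x - 4) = (x - 4)*(x + 4)*(x + 1)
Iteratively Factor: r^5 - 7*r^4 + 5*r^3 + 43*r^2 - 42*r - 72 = (r - 4)*(r^4 - 3*r^3 - 7*r^2 + 15*r + 18) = (r - 4)*(r + 1)*(r^3 - 4*r^2 - 3*r + 18) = (r - 4)*(r + 1)*(r + 2)*(r^2 - 6*r + 9) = (r - 4)*(r - 3)*(r + 1)*(r + 2)*(r - 3)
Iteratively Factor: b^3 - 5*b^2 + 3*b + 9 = (b - 3)*(b^2 - 2*b - 3) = (b - 3)*(b + 1)*(b - 3)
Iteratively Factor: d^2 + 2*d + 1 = (d + 1)*(d + 1)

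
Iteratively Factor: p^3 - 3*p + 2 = (p - 1)*(p^2 + p - 2) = (p - 1)^2*(p + 2)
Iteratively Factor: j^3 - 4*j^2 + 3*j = (j)*(j^2 - 4*j + 3) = j*(j - 3)*(j - 1)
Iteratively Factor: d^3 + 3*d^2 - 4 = (d + 2)*(d^2 + d - 2) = (d + 2)^2*(d - 1)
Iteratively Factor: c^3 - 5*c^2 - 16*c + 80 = (c + 4)*(c^2 - 9*c + 20) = (c - 4)*(c + 4)*(c - 5)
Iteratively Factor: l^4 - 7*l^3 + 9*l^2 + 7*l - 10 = (l + 1)*(l^3 - 8*l^2 + 17*l - 10) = (l - 5)*(l + 1)*(l^2 - 3*l + 2) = (l - 5)*(l - 1)*(l + 1)*(l - 2)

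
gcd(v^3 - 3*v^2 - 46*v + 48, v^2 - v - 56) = v - 8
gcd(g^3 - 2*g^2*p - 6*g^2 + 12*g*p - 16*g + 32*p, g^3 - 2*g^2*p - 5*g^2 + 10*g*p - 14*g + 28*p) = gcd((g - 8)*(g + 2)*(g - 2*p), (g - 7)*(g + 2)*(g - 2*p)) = -g^2 + 2*g*p - 2*g + 4*p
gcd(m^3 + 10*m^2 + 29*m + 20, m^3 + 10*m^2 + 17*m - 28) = m + 4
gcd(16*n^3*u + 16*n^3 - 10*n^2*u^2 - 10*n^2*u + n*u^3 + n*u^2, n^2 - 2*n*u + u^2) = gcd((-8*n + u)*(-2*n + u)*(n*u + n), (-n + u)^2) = 1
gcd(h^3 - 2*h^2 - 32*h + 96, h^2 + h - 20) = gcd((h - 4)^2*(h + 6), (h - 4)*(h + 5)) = h - 4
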